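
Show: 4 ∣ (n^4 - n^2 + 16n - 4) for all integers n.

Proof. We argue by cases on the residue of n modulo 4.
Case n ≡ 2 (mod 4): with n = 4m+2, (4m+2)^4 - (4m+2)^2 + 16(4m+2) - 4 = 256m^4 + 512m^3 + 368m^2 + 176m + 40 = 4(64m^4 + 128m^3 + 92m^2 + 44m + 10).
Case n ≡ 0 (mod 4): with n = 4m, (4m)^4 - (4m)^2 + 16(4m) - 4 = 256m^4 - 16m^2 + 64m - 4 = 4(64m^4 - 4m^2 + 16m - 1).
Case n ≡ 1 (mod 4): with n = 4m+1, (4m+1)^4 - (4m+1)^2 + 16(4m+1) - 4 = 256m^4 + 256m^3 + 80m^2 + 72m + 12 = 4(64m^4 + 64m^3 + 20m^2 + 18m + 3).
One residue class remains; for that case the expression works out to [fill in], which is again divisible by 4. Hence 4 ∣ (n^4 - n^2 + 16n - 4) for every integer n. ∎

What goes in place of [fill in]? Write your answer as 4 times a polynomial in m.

The residues treated are {2, 0, 1}, so the missing case is n ≡ 3 (mod 4); write n = 4m+3.
Then (4m+3)^4 - (4m+3)^2 + 16(4m+3) - 4 = 256m^4 + 768m^3 + 848m^2 + 472m + 116 = 4(64m^4 + 192m^3 + 212m^2 + 118m + 29).

4(64m^4 + 192m^3 + 212m^2 + 118m + 29)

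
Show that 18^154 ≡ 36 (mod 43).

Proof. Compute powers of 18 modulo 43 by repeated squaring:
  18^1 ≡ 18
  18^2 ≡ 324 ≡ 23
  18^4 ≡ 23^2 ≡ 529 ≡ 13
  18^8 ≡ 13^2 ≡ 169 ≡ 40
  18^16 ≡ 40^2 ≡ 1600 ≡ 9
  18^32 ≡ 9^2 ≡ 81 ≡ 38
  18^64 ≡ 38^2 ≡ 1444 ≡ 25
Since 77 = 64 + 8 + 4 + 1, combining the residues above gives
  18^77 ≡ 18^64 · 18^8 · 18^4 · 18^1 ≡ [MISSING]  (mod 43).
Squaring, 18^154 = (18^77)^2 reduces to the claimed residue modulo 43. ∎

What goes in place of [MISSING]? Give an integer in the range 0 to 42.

Multiply the listed residues: 25 · 40 · 13 · 18 = 1000 → 13000 → 234000.
Reducing modulo 43: 234000 = 5441·43 + 37, so 18^77 ≡ 37.

37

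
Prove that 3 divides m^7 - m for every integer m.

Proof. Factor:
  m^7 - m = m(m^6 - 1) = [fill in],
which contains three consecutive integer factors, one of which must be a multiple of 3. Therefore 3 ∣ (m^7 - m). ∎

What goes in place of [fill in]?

(m - 1)m(m + 1)(m^4 + m^2 + 1)

m^6 - 1 = (m^2 - 1)(m^4 + m^2 + 1), and m^2 - 1 = (m-1)(m+1).
So m(m^6 - 1) = (m - 1)m(m + 1)(m^4 + m^2 + 1).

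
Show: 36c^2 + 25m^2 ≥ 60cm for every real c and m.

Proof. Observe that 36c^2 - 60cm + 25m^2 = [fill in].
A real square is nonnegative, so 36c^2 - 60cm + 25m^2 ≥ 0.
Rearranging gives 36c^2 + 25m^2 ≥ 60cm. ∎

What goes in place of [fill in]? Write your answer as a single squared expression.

The leading and trailing coefficients are 6^2 and 5^2, and 60 = 2·6·5, so the trinomial is (6c - 5m)^2.
Hence 36c^2 - 60cm + 25m^2 ≥ 0.

(6c - 5m)^2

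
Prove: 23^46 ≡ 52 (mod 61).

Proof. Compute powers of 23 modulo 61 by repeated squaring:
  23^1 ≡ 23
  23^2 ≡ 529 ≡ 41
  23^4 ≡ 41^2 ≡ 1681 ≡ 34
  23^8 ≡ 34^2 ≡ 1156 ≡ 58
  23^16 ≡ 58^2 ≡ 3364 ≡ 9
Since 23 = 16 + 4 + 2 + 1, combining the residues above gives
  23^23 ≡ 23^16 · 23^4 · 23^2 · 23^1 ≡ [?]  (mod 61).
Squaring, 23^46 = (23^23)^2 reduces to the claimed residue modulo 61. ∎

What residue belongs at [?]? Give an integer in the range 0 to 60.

28

Multiply the listed residues: 9 · 34 · 41 · 23 = 306 → 12546 → 288558.
Reducing modulo 61: 288558 = 4730·61 + 28, so 23^23 ≡ 28.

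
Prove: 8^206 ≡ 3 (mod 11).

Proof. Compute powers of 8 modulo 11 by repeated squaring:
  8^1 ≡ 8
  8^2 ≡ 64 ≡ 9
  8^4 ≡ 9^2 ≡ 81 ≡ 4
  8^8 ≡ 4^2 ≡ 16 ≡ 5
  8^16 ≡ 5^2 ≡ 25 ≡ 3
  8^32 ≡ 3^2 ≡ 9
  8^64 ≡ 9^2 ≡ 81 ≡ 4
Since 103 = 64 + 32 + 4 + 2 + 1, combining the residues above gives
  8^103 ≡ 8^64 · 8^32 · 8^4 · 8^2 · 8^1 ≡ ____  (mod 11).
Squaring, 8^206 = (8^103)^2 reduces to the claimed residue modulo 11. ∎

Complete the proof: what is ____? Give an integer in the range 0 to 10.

6

Multiply the listed residues: 4 · 9 · 4 · 9 · 8 = 36 → 144 → 1296 → 10368.
Reducing modulo 11: 10368 = 942·11 + 6, so 8^103 ≡ 6.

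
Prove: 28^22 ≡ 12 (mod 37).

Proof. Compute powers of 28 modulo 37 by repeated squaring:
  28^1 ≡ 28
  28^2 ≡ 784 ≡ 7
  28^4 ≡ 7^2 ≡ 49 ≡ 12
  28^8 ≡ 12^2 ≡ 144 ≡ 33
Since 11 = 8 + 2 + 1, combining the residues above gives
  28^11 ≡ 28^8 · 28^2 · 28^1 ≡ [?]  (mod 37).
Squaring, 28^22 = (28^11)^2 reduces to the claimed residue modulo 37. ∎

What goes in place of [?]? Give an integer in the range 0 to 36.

28^8 · 28^2 · 28^1 ≡ 33 · 7 · 28 = 6468.
6468 mod 37 = 30, so 28^11 ≡ 30 (mod 37).

30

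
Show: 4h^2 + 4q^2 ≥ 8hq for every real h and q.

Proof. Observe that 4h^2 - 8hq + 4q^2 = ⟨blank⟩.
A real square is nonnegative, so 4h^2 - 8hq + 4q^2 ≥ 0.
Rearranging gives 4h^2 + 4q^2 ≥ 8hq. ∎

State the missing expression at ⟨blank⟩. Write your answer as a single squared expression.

(2h - 2q)^2

The leading and trailing coefficients are 2^2 and 2^2, and 8 = 2·2·2, so the trinomial is (2h - 2q)^2.
Hence 4h^2 - 8hq + 4q^2 ≥ 0.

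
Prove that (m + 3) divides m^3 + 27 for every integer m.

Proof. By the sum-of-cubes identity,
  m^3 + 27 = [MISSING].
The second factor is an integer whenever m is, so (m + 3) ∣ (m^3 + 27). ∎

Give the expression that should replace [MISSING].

(m + 3)(m^2 - 3m + 9)

a^3 + b^3 = (a + b)(a^2 - ab + b^2). With a = m, b = 3:
m^3 + 27 = (m + 3)(m^2 - 3m + 9).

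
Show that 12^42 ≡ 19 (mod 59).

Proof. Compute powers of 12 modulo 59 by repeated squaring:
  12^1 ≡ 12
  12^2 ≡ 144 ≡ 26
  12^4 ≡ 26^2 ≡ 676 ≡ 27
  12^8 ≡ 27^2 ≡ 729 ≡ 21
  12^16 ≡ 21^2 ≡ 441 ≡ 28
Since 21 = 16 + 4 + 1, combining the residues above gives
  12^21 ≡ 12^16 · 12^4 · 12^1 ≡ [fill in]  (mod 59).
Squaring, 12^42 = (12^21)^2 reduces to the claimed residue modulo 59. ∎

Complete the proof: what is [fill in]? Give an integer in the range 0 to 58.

Multiply the listed residues: 28 · 27 · 12 = 756 → 9072.
Reducing modulo 59: 9072 = 153·59 + 45, so 12^21 ≡ 45.

45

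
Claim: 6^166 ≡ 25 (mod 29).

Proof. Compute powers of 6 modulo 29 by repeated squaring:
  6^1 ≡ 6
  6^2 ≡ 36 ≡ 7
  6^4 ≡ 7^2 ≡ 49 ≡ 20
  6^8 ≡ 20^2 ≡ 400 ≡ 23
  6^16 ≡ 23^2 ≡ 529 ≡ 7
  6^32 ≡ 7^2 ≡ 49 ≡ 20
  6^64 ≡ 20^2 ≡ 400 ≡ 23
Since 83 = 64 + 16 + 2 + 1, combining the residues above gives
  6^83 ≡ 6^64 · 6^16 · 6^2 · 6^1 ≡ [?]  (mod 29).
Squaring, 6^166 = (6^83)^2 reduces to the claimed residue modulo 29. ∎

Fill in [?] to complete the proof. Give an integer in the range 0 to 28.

5

6^64 · 6^16 · 6^2 · 6^1 ≡ 23 · 7 · 7 · 6 = 6762.
6762 mod 29 = 5, so 6^83 ≡ 5 (mod 29).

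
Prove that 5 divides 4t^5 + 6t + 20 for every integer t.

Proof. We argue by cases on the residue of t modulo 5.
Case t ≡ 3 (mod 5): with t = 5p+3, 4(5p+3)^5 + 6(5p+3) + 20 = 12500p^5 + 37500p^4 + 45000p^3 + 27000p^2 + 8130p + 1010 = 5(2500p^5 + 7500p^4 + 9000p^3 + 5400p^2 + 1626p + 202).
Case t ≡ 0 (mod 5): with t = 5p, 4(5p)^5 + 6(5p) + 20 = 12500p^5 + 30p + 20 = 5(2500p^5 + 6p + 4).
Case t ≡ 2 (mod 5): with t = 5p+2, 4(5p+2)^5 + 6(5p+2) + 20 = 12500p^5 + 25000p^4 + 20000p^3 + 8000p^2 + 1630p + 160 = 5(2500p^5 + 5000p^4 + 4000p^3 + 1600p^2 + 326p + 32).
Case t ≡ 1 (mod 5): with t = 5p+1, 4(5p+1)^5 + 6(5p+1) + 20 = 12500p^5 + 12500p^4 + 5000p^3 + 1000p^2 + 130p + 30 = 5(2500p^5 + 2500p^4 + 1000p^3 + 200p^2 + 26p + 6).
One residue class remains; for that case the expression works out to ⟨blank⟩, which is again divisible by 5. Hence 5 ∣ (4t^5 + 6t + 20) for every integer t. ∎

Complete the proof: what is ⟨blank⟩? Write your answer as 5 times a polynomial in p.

Only t ≡ 4 (mod 5) is unaccounted for. Put t = 5p+4:
4(5p+4)^5 + 6(5p+4) + 20 expands to 12500p^5 + 50000p^4 + 80000p^3 + 64000p^2 + 25630p + 4140,
and factoring out 5 leaves 5(2500p^5 + 10000p^4 + 16000p^3 + 12800p^2 + 5126p + 828).

5(2500p^5 + 10000p^4 + 16000p^3 + 12800p^2 + 5126p + 828)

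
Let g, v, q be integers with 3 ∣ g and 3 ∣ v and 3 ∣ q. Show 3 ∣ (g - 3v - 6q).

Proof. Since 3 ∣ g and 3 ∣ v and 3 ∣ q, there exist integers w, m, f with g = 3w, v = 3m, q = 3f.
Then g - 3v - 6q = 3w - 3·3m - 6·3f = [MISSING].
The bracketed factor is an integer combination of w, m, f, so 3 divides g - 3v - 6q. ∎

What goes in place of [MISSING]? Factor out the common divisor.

3(-6f - 3m + w)

Each term has a factor of 3: 3w - 3·3m - 6·3f = 3·(-6f - 3m + w).
Since -6f - 3m + w is an integer, 3 ∣ (g - 3v - 6q).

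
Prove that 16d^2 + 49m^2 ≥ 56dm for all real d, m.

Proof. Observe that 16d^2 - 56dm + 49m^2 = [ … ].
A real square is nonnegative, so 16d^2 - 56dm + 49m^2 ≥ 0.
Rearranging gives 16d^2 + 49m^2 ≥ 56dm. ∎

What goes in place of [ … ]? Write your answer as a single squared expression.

(4d - 7m)^2

16d^2 - 56dm + 49m^2 is a perfect-square trinomial: the outer terms are (4d)^2 and (7m)^2, and the cross term is -2·4d·7m.
So 16d^2 - 56dm + 49m^2 = (4d - 7m)^2 ≥ 0.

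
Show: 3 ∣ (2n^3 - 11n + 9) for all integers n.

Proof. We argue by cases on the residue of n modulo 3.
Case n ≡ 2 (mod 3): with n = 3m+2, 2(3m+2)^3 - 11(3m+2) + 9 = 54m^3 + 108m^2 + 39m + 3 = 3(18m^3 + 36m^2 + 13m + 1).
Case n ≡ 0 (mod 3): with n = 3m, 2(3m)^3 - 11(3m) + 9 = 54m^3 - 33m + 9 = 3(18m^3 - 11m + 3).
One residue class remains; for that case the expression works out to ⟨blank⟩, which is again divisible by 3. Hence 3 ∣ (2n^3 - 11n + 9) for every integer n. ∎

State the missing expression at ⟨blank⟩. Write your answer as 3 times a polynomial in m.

3(18m^3 + 18m^2 - 5m)

Only n ≡ 1 (mod 3) is unaccounted for. Put n = 3m+1:
2(3m+1)^3 - 11(3m+1) + 9 expands to 54m^3 + 54m^2 - 15m,
and factoring out 3 leaves 3(18m^3 + 18m^2 - 5m).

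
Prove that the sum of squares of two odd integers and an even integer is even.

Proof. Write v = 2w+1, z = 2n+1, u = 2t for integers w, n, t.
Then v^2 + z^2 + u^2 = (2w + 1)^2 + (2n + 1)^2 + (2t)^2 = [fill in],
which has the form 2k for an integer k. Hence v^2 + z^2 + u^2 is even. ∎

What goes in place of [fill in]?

2(2n^2 + 2n + 2t^2 + 2w^2 + 2w + 1)

(2w + 1)^2 + (2n + 1)^2 + (2t)^2 = 4n^2 + 4n + 4t^2 + 4w^2 + 4w + 2
= 2(2n^2 + 2n + 2t^2 + 2w^2 + 2w + 1).
Since 2n^2 + 2n + 2t^2 + 2w^2 + 2w + 1 is an integer, the sum of squares is of the form 2k for an integer k.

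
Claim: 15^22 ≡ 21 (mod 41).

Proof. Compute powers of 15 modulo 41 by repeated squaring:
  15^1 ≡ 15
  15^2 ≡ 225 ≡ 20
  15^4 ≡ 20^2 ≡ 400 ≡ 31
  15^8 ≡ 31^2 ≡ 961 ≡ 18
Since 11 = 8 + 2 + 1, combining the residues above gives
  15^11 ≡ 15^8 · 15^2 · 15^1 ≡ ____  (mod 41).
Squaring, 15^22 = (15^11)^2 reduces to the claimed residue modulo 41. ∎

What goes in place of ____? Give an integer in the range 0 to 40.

29

Multiply the listed residues: 18 · 20 · 15 = 360 → 5400.
Reducing modulo 41: 5400 = 131·41 + 29, so 15^11 ≡ 29.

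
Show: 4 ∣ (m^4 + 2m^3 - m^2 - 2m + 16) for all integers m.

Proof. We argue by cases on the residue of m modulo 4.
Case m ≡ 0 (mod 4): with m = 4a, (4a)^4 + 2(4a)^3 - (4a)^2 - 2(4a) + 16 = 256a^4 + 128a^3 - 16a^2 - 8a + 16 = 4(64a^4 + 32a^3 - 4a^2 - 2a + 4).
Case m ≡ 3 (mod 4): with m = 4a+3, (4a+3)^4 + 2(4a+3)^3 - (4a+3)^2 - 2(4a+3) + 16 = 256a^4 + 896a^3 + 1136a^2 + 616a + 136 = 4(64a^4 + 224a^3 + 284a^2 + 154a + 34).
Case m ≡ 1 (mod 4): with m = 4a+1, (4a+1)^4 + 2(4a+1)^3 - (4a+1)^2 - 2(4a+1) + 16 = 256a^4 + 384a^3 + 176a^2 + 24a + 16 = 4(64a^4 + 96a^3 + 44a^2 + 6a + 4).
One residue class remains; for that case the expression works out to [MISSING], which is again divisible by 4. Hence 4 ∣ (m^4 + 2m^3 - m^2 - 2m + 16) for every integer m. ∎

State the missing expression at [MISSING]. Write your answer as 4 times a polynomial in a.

4(64a^4 + 160a^3 + 140a^2 + 50a + 10)

The residues treated are {0, 3, 1}, so the missing case is m ≡ 2 (mod 4); write m = 4a+2.
Then (4a+2)^4 + 2(4a+2)^3 - (4a+2)^2 - 2(4a+2) + 16 = 256a^4 + 640a^3 + 560a^2 + 200a + 40 = 4(64a^4 + 160a^3 + 140a^2 + 50a + 10).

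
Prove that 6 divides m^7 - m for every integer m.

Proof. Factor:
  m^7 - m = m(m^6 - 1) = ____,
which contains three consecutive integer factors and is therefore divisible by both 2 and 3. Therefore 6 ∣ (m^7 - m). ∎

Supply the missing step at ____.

m^6 - 1 = (m^2 - 1)(m^4 + m^2 + 1), and m^2 - 1 = (m-1)(m+1).
So m(m^6 - 1) = (m - 1)m(m + 1)(m^4 + m^2 + 1).

(m - 1)m(m + 1)(m^4 + m^2 + 1)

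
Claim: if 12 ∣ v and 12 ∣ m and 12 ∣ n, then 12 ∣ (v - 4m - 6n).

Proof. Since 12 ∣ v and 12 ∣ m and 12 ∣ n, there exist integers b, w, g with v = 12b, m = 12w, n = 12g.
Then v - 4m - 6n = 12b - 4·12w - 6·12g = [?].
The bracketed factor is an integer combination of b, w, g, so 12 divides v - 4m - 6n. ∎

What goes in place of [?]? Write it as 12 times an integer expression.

Pull the common 12 out of every term: 12b - 4·12w - 6·12g = 12(b - 6g - 4w).
b - 6g - 4w is an integer, which exhibits the divisibility.

12(b - 6g - 4w)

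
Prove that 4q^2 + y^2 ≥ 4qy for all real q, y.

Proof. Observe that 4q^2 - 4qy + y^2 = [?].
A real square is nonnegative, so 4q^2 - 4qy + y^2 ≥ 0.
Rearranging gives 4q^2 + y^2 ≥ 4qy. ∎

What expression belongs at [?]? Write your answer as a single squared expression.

(2q - y)^2

4q^2 - 4qy + y^2 is a perfect-square trinomial: the outer terms are (2q)^2 and (y)^2, and the cross term is -2·2q·y.
So 4q^2 - 4qy + y^2 = (2q - y)^2 ≥ 0.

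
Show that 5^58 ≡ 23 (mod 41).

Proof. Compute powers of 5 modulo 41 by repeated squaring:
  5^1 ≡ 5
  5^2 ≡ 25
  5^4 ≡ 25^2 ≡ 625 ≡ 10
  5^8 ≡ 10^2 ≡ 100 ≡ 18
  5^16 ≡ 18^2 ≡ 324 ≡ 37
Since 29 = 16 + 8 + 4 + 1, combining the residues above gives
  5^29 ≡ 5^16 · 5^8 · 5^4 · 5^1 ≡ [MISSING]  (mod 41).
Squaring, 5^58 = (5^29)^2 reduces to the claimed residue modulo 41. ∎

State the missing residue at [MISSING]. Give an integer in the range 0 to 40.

5^16 · 5^8 · 5^4 · 5^1 ≡ 37 · 18 · 10 · 5 = 33300.
33300 mod 41 = 8, so 5^29 ≡ 8 (mod 41).

8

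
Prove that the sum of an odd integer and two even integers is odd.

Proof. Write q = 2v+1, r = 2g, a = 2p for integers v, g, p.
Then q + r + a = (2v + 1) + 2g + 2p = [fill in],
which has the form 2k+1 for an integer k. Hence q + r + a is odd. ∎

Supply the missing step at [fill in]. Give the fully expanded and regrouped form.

2(g + p + v) + 1

(2v + 1) + 2g + 2p = 2g + 2p + 2v + 1
= 2(g + p + v) + 1.
Since g + p + v is an integer, the sum is of the form 2k+1 for an integer k.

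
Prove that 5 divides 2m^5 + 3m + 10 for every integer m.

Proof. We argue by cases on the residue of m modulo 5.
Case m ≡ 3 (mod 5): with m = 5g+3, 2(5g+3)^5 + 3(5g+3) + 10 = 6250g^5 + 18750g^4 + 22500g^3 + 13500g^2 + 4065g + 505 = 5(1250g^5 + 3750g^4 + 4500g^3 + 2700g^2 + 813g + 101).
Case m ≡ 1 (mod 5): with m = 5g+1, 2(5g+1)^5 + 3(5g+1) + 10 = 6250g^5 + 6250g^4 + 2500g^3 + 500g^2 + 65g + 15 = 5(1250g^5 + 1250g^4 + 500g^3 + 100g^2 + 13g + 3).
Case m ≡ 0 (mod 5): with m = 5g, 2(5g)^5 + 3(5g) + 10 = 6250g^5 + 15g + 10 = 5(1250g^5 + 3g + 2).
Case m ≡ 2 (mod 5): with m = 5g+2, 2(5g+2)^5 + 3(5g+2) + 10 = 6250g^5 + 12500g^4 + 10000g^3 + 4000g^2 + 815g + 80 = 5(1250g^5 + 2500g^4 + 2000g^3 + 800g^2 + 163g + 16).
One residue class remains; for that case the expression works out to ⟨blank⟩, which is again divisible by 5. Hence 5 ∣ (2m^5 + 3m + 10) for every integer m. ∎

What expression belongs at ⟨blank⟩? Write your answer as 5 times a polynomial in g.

Only m ≡ 4 (mod 5) is unaccounted for. Put m = 5g+4:
2(5g+4)^5 + 3(5g+4) + 10 expands to 6250g^5 + 25000g^4 + 40000g^3 + 32000g^2 + 12815g + 2070,
and factoring out 5 leaves 5(1250g^5 + 5000g^4 + 8000g^3 + 6400g^2 + 2563g + 414).

5(1250g^5 + 5000g^4 + 8000g^3 + 6400g^2 + 2563g + 414)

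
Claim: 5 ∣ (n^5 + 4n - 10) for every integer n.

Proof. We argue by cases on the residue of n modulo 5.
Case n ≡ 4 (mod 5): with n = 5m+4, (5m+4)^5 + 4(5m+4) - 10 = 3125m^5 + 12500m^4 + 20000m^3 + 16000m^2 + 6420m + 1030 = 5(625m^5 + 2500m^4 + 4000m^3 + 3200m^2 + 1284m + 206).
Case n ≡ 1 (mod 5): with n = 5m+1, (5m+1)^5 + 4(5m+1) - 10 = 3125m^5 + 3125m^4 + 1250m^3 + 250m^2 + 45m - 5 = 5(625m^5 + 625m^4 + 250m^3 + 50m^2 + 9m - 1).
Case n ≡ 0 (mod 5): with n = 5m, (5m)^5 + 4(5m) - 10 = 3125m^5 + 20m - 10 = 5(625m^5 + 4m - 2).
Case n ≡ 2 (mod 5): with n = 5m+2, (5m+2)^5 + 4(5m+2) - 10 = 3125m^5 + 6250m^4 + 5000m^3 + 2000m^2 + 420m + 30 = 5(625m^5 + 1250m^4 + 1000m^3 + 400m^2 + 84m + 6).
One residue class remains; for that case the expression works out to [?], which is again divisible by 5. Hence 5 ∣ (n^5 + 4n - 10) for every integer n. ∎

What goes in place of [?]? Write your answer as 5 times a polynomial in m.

The residues treated are {4, 1, 0, 2}, so the missing case is n ≡ 3 (mod 5); write n = 5m+3.
Then (5m+3)^5 + 4(5m+3) - 10 = 3125m^5 + 9375m^4 + 11250m^3 + 6750m^2 + 2045m + 245 = 5(625m^5 + 1875m^4 + 2250m^3 + 1350m^2 + 409m + 49).

5(625m^5 + 1875m^4 + 2250m^3 + 1350m^2 + 409m + 49)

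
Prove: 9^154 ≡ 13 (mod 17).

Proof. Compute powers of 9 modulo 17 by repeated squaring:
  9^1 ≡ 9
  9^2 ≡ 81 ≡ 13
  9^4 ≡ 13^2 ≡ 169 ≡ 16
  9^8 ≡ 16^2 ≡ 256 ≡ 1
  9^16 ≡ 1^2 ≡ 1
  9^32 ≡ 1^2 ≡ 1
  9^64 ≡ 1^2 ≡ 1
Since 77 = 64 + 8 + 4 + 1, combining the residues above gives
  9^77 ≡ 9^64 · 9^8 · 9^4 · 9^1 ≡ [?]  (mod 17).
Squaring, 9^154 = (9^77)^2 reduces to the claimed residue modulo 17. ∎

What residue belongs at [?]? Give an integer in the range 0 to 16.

Multiply the listed residues: 1 · 1 · 16 · 9 = 1 → 16 → 144.
Reducing modulo 17: 144 = 8·17 + 8, so 9^77 ≡ 8.

8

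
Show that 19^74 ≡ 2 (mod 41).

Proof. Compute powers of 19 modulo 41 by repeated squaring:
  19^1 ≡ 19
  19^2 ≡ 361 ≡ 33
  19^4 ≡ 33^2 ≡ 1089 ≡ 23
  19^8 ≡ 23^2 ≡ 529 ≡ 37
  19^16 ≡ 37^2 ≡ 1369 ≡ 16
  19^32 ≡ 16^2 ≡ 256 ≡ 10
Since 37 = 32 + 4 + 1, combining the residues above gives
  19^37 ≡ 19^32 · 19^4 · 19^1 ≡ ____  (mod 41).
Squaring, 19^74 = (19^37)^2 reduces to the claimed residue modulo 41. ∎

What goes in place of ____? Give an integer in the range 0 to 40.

24

19^32 · 19^4 · 19^1 ≡ 10 · 23 · 19 = 4370.
4370 mod 41 = 24, so 19^37 ≡ 24 (mod 41).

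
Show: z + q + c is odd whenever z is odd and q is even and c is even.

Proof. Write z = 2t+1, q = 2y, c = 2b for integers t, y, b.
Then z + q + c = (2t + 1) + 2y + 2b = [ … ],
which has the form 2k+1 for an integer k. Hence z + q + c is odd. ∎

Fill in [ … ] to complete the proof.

(2t + 1) + 2y + 2b = 2b + 2t + 2y + 1
= 2(b + t + y) + 1.
Since b + t + y is an integer, the sum is of the form 2k+1 for an integer k.

2(b + t + y) + 1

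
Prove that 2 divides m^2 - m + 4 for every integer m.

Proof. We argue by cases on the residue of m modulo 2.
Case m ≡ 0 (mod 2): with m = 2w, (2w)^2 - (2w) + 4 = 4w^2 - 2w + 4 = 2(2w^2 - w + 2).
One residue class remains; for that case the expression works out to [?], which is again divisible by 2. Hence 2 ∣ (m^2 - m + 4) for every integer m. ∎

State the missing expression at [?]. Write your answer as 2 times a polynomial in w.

The residues treated are {0}, so the missing case is m ≡ 1 (mod 2); write m = 2w+1.
Then (2w+1)^2 - (2w+1) + 4 = 4w^2 + 2w + 4 = 2(2w^2 + w + 2).

2(2w^2 + w + 2)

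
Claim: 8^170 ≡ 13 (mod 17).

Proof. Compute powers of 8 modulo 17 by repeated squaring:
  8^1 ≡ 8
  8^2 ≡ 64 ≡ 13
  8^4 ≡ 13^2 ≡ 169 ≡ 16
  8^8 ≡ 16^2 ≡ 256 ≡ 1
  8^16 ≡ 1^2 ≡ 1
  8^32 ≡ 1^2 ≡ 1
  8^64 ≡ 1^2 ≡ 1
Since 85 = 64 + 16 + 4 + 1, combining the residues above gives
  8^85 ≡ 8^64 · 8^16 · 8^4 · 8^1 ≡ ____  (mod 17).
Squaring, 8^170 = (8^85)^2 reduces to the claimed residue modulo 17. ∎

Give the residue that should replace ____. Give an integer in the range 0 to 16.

9

Multiply the listed residues: 1 · 1 · 16 · 8 = 1 → 16 → 128.
Reducing modulo 17: 128 = 7·17 + 9, so 8^85 ≡ 9.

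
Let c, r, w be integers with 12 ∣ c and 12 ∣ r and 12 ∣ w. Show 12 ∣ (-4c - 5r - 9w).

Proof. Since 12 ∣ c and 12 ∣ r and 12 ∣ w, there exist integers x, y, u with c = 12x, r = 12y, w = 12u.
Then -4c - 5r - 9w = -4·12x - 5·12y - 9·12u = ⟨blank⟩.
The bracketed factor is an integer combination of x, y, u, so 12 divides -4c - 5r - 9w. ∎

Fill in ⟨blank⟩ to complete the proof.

12(-9u - 4x - 5y)

Pull the common 12 out of every term: -4·12x - 5·12y - 9·12u = 12(-9u - 4x - 5y).
-9u - 4x - 5y is an integer, which exhibits the divisibility.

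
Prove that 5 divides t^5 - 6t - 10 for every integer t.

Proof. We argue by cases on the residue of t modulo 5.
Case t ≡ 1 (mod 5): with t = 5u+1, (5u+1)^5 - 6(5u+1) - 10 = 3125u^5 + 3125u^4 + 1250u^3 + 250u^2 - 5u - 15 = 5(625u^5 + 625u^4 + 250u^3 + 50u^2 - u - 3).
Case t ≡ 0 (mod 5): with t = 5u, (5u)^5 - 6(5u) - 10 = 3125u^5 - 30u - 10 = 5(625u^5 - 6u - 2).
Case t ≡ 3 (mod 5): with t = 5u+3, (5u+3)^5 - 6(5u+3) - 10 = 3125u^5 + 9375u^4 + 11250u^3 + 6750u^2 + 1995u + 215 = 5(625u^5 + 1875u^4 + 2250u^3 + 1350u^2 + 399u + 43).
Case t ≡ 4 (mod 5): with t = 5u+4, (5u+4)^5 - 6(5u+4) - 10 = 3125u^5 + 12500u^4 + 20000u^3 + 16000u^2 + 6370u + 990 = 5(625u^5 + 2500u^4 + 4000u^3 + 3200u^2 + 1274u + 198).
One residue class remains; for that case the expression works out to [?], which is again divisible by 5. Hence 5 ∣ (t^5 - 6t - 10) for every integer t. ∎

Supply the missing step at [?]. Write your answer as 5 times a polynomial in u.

The residues treated are {1, 0, 3, 4}, so the missing case is t ≡ 2 (mod 5); write t = 5u+2.
Then (5u+2)^5 - 6(5u+2) - 10 = 3125u^5 + 6250u^4 + 5000u^3 + 2000u^2 + 370u + 10 = 5(625u^5 + 1250u^4 + 1000u^3 + 400u^2 + 74u + 2).

5(625u^5 + 1250u^4 + 1000u^3 + 400u^2 + 74u + 2)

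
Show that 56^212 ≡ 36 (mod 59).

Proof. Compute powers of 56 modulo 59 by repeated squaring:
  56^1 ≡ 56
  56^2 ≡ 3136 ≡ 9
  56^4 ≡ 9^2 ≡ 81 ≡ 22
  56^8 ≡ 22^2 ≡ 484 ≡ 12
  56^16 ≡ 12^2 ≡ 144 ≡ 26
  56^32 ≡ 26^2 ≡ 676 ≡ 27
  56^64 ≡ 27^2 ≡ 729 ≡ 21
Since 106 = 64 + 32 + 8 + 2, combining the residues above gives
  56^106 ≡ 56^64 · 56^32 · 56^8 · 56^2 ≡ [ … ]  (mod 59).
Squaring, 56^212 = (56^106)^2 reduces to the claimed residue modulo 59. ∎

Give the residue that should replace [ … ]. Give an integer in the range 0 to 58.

Multiply the listed residues: 21 · 27 · 12 · 9 = 567 → 6804 → 61236.
Reducing modulo 59: 61236 = 1037·59 + 53, so 56^106 ≡ 53.

53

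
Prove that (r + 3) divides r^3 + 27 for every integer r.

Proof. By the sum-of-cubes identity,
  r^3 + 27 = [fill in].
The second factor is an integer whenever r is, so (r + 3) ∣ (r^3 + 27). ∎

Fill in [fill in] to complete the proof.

Polynomial division of r^3 + 27 by r + 3 leaves remainder 0 and quotient r^2 - 3r + 9.
Hence r^3 + 27 = (r + 3)(r^2 - 3r + 9).

(r + 3)(r^2 - 3r + 9)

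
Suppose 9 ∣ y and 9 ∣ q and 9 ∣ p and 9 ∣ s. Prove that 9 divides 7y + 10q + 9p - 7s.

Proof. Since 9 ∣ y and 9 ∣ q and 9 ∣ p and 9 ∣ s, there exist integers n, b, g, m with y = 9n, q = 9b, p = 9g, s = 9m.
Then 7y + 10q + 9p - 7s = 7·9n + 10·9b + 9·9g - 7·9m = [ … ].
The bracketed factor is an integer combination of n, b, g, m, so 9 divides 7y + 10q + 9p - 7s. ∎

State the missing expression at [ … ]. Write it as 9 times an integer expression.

Pull the common 9 out of every term: 7·9n + 10·9b + 9·9g - 7·9m = 9(10b + 9g - 7m + 7n).
10b + 9g - 7m + 7n is an integer, which exhibits the divisibility.

9(10b + 9g - 7m + 7n)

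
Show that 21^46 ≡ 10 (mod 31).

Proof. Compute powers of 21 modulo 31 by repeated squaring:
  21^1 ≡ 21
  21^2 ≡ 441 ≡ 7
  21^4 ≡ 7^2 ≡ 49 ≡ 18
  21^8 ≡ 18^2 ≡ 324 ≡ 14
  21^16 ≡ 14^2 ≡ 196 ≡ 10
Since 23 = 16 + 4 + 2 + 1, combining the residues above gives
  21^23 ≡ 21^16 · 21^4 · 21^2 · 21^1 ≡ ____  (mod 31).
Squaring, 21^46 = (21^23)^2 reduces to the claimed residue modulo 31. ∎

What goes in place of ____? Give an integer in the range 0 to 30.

17

Multiply the listed residues: 10 · 18 · 7 · 21 = 180 → 1260 → 26460.
Reducing modulo 31: 26460 = 853·31 + 17, so 21^23 ≡ 17.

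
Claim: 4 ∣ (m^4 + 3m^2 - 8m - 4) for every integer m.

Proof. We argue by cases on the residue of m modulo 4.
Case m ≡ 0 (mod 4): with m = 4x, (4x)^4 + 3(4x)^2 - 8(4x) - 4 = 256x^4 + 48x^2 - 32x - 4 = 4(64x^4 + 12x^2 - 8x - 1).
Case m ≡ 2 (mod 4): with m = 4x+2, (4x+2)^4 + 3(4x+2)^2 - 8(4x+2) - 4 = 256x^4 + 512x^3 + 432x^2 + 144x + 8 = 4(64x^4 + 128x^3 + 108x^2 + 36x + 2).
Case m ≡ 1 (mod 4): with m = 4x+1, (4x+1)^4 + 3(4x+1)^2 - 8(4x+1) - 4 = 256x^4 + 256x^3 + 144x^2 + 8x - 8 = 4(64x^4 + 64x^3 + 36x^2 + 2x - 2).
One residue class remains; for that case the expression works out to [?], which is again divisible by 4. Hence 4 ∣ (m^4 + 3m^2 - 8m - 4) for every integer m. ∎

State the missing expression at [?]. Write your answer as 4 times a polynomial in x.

Only m ≡ 3 (mod 4) is unaccounted for. Put m = 4x+3:
(4x+3)^4 + 3(4x+3)^2 - 8(4x+3) - 4 expands to 256x^4 + 768x^3 + 912x^2 + 472x + 80,
and factoring out 4 leaves 4(64x^4 + 192x^3 + 228x^2 + 118x + 20).

4(64x^4 + 192x^3 + 228x^2 + 118x + 20)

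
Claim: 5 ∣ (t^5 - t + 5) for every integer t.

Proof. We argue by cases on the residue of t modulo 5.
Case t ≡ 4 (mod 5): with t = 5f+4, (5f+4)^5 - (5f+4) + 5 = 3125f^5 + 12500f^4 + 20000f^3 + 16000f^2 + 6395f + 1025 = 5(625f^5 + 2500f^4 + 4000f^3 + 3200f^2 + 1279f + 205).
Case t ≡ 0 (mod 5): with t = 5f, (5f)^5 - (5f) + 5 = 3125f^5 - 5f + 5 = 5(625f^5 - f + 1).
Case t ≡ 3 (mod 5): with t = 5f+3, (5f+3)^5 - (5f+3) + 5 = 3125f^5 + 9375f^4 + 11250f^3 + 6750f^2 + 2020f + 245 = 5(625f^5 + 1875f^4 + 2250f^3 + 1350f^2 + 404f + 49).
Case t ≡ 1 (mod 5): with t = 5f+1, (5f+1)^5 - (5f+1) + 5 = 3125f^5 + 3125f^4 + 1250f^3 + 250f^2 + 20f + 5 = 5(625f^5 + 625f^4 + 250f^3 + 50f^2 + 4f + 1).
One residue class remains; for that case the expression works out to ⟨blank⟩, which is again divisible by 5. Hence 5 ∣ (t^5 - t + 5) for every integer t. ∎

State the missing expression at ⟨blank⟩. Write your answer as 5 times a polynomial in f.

The residues treated are {4, 0, 3, 1}, so the missing case is t ≡ 2 (mod 5); write t = 5f+2.
Then (5f+2)^5 - (5f+2) + 5 = 3125f^5 + 6250f^4 + 5000f^3 + 2000f^2 + 395f + 35 = 5(625f^5 + 1250f^4 + 1000f^3 + 400f^2 + 79f + 7).

5(625f^5 + 1250f^4 + 1000f^3 + 400f^2 + 79f + 7)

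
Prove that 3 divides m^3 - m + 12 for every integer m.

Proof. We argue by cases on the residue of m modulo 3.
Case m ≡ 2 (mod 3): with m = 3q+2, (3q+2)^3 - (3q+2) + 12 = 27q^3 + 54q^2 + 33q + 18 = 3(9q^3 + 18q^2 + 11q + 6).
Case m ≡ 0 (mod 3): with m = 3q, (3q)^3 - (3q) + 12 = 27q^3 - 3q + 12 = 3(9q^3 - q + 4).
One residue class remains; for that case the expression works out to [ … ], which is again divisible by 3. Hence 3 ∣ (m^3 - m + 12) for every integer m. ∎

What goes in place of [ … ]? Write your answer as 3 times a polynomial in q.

3(9q^3 + 9q^2 + 2q + 4)

Only m ≡ 1 (mod 3) is unaccounted for. Put m = 3q+1:
(3q+1)^3 - (3q+1) + 12 expands to 27q^3 + 27q^2 + 6q + 12,
and factoring out 3 leaves 3(9q^3 + 9q^2 + 2q + 4).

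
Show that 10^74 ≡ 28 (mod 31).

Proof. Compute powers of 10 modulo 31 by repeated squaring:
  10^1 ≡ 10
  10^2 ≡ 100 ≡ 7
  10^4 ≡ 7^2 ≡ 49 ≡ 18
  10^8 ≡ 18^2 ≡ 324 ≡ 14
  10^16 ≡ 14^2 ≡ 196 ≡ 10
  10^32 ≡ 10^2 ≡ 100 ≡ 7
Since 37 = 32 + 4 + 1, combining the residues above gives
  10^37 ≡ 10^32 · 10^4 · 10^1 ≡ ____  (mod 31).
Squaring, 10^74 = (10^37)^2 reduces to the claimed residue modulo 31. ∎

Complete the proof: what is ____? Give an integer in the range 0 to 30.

20

Multiply the listed residues: 7 · 18 · 10 = 126 → 1260.
Reducing modulo 31: 1260 = 40·31 + 20, so 10^37 ≡ 20.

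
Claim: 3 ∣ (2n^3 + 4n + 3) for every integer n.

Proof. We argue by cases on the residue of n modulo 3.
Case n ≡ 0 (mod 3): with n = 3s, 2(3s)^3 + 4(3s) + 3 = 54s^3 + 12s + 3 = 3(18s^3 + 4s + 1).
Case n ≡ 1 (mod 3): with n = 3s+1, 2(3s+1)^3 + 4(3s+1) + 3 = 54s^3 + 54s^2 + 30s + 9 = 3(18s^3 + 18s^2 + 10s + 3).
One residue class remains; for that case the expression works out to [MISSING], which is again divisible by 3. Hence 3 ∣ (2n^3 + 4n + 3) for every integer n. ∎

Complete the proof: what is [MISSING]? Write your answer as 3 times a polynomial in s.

The residues treated are {0, 1}, so the missing case is n ≡ 2 (mod 3); write n = 3s+2.
Then 2(3s+2)^3 + 4(3s+2) + 3 = 54s^3 + 108s^2 + 84s + 27 = 3(18s^3 + 36s^2 + 28s + 9).

3(18s^3 + 36s^2 + 28s + 9)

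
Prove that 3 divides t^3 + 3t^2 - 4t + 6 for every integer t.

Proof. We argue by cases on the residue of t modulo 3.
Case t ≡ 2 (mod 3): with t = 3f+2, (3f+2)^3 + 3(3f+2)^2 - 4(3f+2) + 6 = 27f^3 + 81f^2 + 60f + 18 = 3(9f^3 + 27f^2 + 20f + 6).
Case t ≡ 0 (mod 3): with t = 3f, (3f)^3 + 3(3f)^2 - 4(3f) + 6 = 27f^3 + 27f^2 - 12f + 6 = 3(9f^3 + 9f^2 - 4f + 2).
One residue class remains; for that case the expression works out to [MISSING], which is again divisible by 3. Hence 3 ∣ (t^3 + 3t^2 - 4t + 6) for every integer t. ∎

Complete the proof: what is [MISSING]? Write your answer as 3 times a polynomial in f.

3(9f^3 + 18f^2 + 5f + 2)

Only t ≡ 1 (mod 3) is unaccounted for. Put t = 3f+1:
(3f+1)^3 + 3(3f+1)^2 - 4(3f+1) + 6 expands to 27f^3 + 54f^2 + 15f + 6,
and factoring out 3 leaves 3(9f^3 + 18f^2 + 5f + 2).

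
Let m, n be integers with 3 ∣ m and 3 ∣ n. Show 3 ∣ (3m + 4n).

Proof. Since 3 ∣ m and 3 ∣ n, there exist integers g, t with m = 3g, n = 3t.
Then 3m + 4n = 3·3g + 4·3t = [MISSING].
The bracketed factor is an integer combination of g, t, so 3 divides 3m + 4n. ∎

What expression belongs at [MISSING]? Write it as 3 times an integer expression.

Each term has a factor of 3: 3·3g + 4·3t = 3·(3g + 4t).
Since 3g + 4t is an integer, 3 ∣ (3m + 4n).

3(3g + 4t)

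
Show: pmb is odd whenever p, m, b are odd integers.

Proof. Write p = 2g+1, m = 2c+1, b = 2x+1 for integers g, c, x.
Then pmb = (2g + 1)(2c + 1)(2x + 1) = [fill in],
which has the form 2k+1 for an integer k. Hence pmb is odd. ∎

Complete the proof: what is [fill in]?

2(4cgx + 2cg + 2cx + c + 2gx + g + x) + 1

(2g + 1)(2c + 1)(2x + 1) = 8cgx + 4cg + 4cx + 2c + 4gx + 2g + 2x + 1
= 2(4cgx + 2cg + 2cx + c + 2gx + g + x) + 1.
Since 4cgx + 2cg + 2cx + c + 2gx + g + x is an integer, the product is of the form 2k+1 for an integer k.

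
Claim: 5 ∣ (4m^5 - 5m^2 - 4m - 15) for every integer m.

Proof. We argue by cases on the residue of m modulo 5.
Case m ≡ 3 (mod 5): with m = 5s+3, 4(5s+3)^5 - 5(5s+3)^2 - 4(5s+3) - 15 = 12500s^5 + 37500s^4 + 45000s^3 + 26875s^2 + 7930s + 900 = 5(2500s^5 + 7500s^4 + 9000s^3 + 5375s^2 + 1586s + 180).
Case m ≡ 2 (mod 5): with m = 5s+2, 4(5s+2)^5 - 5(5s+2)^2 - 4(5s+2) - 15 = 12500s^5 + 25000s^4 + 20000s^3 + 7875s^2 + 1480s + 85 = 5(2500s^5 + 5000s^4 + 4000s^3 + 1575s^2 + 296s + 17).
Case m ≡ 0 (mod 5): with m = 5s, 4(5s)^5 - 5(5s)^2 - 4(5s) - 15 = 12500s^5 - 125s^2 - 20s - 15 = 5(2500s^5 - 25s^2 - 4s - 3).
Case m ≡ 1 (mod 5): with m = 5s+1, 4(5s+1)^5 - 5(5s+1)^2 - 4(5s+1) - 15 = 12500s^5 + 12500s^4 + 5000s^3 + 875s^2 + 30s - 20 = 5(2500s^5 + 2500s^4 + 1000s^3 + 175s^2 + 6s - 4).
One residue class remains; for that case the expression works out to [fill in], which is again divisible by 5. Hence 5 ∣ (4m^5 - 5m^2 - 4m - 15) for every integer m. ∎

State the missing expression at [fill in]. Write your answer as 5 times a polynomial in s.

The residues treated are {3, 2, 0, 1}, so the missing case is m ≡ 4 (mod 5); write m = 5s+4.
Then 4(5s+4)^5 - 5(5s+4)^2 - 4(5s+4) - 15 = 12500s^5 + 50000s^4 + 80000s^3 + 63875s^2 + 25380s + 3985 = 5(2500s^5 + 10000s^4 + 16000s^3 + 12775s^2 + 5076s + 797).

5(2500s^5 + 10000s^4 + 16000s^3 + 12775s^2 + 5076s + 797)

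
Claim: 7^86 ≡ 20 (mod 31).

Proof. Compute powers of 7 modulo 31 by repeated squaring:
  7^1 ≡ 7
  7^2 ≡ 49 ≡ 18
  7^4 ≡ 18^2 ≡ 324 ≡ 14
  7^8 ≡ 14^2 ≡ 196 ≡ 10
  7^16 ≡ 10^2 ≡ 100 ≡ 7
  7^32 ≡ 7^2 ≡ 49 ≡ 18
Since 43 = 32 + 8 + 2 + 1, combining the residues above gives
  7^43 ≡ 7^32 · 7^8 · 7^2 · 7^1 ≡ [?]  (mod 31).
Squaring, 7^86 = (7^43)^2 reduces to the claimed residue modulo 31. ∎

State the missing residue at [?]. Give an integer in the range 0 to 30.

7^32 · 7^8 · 7^2 · 7^1 ≡ 18 · 10 · 18 · 7 = 22680.
22680 mod 31 = 19, so 7^43 ≡ 19 (mod 31).

19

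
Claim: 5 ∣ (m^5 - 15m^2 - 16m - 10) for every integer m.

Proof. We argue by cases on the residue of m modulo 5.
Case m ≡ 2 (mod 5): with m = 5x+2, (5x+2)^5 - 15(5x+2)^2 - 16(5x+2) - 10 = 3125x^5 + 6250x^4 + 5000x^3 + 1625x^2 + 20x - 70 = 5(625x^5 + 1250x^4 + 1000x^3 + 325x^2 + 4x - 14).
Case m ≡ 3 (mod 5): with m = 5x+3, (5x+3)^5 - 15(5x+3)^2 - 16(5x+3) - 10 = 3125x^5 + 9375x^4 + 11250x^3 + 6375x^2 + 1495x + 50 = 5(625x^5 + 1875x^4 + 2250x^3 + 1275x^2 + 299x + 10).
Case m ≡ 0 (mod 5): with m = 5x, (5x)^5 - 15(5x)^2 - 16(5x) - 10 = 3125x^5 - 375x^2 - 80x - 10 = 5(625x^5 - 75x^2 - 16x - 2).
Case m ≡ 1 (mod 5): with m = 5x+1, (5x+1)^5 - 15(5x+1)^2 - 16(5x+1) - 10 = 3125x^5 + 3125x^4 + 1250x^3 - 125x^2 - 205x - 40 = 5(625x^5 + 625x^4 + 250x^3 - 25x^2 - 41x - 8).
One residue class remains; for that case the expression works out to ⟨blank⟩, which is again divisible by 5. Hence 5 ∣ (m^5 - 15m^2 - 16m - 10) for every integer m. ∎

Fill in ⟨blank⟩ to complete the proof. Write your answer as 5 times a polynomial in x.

Only m ≡ 4 (mod 5) is unaccounted for. Put m = 5x+4:
(5x+4)^5 - 15(5x+4)^2 - 16(5x+4) - 10 expands to 3125x^5 + 12500x^4 + 20000x^3 + 15625x^2 + 5720x + 710,
and factoring out 5 leaves 5(625x^5 + 2500x^4 + 4000x^3 + 3125x^2 + 1144x + 142).

5(625x^5 + 2500x^4 + 4000x^3 + 3125x^2 + 1144x + 142)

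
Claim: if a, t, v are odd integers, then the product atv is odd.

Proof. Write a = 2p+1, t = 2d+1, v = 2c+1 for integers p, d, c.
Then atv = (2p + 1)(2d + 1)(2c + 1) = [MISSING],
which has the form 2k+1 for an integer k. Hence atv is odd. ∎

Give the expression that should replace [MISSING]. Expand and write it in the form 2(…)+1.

Expanding: (2p + 1)(2d + 1)(2c + 1) = 8cdp + 4cd + 4cp + 2c + 4dp + 2d + 2p + 1.
Every term except the constant is even, so this is 2(4cdp + 2cd + 2cp + c + 2dp + d + p) + 1,
and 4cdp + 2cd + 2cp + c + 2dp + d + p ∈ ℤ gives the required form.

2(4cdp + 2cd + 2cp + c + 2dp + d + p) + 1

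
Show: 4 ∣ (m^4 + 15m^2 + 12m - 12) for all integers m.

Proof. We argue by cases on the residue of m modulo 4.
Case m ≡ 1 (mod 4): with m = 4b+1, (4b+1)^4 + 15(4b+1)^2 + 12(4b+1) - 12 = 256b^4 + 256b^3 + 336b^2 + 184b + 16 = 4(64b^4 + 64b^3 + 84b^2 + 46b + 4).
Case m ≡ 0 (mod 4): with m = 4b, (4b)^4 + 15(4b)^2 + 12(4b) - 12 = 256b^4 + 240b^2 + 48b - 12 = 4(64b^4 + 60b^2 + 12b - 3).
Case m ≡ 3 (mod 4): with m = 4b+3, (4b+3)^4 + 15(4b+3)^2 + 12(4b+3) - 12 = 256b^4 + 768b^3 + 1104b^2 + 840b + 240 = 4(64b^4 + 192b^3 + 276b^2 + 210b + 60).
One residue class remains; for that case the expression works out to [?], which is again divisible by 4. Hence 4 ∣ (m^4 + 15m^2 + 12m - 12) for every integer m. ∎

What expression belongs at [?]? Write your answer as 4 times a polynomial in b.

Only m ≡ 2 (mod 4) is unaccounted for. Put m = 4b+2:
(4b+2)^4 + 15(4b+2)^2 + 12(4b+2) - 12 expands to 256b^4 + 512b^3 + 624b^2 + 416b + 88,
and factoring out 4 leaves 4(64b^4 + 128b^3 + 156b^2 + 104b + 22).

4(64b^4 + 128b^3 + 156b^2 + 104b + 22)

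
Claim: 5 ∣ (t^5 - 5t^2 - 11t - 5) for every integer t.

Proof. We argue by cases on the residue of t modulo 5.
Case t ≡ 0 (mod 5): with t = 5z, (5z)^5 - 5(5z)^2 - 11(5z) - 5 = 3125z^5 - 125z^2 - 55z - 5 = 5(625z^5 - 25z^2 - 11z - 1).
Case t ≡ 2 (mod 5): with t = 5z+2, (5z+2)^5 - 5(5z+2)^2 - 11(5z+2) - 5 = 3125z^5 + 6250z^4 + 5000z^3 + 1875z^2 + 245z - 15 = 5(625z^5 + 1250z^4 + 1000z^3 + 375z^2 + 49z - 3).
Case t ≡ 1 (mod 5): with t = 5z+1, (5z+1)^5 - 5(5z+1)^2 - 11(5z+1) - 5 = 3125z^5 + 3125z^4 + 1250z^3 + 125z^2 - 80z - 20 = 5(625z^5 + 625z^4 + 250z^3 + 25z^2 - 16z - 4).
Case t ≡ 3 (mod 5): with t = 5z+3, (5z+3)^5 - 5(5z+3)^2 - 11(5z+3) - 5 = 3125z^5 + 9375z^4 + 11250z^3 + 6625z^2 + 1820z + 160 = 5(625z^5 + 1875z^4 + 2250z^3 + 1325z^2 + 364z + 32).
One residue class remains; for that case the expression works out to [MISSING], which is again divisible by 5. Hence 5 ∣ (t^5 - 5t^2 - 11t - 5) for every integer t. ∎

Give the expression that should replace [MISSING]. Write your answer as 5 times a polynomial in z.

5(625z^5 + 2500z^4 + 4000z^3 + 3175z^2 + 1229z + 179)

The residues treated are {0, 2, 1, 3}, so the missing case is t ≡ 4 (mod 5); write t = 5z+4.
Then (5z+4)^5 - 5(5z+4)^2 - 11(5z+4) - 5 = 3125z^5 + 12500z^4 + 20000z^3 + 15875z^2 + 6145z + 895 = 5(625z^5 + 2500z^4 + 4000z^3 + 3175z^2 + 1229z + 179).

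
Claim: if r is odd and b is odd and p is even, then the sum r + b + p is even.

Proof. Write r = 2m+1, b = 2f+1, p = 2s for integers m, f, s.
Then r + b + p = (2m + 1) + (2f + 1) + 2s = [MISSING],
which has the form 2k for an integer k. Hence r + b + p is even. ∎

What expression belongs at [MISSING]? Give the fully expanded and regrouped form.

Expanding: (2m + 1) + (2f + 1) + 2s = 2f + 2m + 2s + 2.
Every term is even; pulling out the factor of 2 gives 2(f + m + s + 1).

2(f + m + s + 1)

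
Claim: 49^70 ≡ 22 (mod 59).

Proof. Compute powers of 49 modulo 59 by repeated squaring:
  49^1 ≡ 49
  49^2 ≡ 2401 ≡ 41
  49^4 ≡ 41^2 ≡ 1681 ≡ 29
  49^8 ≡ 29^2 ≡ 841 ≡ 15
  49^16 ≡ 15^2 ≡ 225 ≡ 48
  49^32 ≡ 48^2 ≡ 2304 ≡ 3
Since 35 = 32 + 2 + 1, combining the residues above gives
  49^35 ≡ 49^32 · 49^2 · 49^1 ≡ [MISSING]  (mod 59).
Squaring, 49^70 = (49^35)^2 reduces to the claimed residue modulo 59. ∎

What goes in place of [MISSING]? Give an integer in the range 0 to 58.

9

49^32 · 49^2 · 49^1 ≡ 3 · 41 · 49 = 6027.
6027 mod 59 = 9, so 49^35 ≡ 9 (mod 59).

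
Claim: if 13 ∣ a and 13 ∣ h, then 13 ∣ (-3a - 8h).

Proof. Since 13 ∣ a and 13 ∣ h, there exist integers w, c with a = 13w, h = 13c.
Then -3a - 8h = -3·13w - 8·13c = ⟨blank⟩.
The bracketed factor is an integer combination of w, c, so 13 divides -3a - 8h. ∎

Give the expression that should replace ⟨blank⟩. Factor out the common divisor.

13(-8c - 3w)

Each term has a factor of 13: -3·13w - 8·13c = 13·(-8c - 3w).
Since -8c - 3w is an integer, 13 ∣ (-3a - 8h).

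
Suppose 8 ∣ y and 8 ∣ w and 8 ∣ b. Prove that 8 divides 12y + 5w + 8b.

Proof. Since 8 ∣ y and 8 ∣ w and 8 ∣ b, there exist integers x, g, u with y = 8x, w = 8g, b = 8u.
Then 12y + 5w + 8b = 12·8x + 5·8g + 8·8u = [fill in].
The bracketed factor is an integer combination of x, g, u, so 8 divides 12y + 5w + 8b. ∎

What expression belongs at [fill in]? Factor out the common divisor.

Pull the common 8 out of every term: 12·8x + 5·8g + 8·8u = 8(5g + 8u + 12x).
5g + 8u + 12x is an integer, which exhibits the divisibility.

8(5g + 8u + 12x)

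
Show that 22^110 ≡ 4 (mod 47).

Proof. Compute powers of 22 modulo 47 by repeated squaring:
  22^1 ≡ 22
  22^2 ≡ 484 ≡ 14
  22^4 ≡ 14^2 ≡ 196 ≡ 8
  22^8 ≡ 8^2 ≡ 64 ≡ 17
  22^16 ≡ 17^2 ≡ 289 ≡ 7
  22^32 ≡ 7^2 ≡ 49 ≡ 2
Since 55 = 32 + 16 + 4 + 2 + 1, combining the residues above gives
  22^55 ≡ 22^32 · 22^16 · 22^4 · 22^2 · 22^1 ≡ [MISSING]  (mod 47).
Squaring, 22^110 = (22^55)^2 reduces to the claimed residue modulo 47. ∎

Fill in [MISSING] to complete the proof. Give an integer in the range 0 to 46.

45

Multiply the listed residues: 2 · 7 · 8 · 14 · 22 = 14 → 112 → 1568 → 34496.
Reducing modulo 47: 34496 = 733·47 + 45, so 22^55 ≡ 45.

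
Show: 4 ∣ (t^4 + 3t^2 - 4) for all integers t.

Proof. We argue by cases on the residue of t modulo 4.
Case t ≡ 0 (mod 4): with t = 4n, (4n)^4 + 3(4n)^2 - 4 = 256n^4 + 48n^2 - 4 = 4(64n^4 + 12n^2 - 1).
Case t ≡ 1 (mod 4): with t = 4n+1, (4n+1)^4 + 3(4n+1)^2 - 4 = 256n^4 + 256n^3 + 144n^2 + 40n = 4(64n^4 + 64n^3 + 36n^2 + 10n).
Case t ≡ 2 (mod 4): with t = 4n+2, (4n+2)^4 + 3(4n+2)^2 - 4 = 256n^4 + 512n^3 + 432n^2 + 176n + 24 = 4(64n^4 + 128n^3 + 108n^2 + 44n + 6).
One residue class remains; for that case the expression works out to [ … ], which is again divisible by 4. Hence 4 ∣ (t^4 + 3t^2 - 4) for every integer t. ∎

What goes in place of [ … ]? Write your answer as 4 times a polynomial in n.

The residues treated are {0, 1, 2}, so the missing case is t ≡ 3 (mod 4); write t = 4n+3.
Then (4n+3)^4 + 3(4n+3)^2 - 4 = 256n^4 + 768n^3 + 912n^2 + 504n + 104 = 4(64n^4 + 192n^3 + 228n^2 + 126n + 26).

4(64n^4 + 192n^3 + 228n^2 + 126n + 26)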